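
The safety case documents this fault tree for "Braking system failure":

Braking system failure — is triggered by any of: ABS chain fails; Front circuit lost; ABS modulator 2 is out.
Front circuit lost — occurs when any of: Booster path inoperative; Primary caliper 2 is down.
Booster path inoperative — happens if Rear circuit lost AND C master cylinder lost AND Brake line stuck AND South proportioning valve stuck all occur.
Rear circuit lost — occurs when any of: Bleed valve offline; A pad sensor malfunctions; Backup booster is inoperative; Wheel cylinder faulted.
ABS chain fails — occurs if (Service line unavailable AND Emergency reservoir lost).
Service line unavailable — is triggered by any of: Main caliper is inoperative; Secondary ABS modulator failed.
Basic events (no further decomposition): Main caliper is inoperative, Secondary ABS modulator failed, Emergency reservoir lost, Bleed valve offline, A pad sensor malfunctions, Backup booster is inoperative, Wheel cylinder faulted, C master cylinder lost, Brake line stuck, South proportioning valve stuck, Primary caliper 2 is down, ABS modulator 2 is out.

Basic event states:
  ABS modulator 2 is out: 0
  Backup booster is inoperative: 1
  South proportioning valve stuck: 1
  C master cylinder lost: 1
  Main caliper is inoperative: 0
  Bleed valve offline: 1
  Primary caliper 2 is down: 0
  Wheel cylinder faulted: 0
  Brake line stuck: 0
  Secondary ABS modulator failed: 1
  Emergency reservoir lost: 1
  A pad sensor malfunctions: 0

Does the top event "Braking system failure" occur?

Yes

Service line unavailable [OR]: Main caliper is inoperative=not, Secondary ABS modulator failed=occurs → at least one input occurs → occurs.
ABS chain fails [AND]: Service line unavailable=occurs, Emergency reservoir lost=occurs → all inputs occur → occurs.
Rear circuit lost [OR]: Bleed valve offline=occurs, A pad sensor malfunctions=not, Backup booster is inoperative=occurs, Wheel cylinder faulted=not → at least one input occurs → occurs.
Booster path inoperative [AND]: Rear circuit lost=occurs, C master cylinder lost=occurs, Brake line stuck=not, South proportioning valve stuck=occurs → not all inputs occur → does not occur.
Front circuit lost [OR]: Booster path inoperative=not, Primary caliper 2 is down=not → no input occurs → does not occur.
Braking system failure [OR]: ABS chain fails=occurs, Front circuit lost=not, ABS modulator 2 is out=not → at least one input occurs → occurs.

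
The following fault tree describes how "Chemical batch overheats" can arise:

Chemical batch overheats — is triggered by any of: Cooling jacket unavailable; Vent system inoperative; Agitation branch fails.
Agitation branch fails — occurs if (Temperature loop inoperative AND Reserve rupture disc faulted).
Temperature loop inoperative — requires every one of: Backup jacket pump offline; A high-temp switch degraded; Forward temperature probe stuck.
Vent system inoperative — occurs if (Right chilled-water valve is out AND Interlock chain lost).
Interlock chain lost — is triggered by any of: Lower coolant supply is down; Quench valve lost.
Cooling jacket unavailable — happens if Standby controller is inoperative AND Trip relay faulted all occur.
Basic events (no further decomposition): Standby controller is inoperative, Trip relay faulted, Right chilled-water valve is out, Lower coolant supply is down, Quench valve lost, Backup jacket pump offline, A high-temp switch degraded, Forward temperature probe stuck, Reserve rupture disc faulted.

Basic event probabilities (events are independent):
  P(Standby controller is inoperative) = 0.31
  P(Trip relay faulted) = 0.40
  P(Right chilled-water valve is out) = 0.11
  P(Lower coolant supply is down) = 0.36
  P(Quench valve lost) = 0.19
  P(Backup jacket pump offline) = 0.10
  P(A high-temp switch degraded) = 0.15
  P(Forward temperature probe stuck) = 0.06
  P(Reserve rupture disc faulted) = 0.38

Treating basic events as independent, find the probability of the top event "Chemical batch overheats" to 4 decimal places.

0.1707

P(Cooling jacket unavailable) [AND] = 0.31 × 0.40 = 0.124000
P(Interlock chain lost) [OR] = 1 − (1−0.36) × (1−0.19) = 0.481600
P(Vent system inoperative) [AND] = 0.11 × 0.481600 = 0.052976
P(Temperature loop inoperative) [AND] = 0.10 × 0.15 × 0.06 = 0.000900
P(Agitation branch fails) [AND] = 0.000900 × 0.38 = 0.000342
P(Chemical batch overheats) [OR] = 1 − (1−0.124000) × (1−0.052976) × (1−0.000342) = 0.170691
Rounded to 4 decimal places: P(Chemical batch overheats) ≈ 0.1707.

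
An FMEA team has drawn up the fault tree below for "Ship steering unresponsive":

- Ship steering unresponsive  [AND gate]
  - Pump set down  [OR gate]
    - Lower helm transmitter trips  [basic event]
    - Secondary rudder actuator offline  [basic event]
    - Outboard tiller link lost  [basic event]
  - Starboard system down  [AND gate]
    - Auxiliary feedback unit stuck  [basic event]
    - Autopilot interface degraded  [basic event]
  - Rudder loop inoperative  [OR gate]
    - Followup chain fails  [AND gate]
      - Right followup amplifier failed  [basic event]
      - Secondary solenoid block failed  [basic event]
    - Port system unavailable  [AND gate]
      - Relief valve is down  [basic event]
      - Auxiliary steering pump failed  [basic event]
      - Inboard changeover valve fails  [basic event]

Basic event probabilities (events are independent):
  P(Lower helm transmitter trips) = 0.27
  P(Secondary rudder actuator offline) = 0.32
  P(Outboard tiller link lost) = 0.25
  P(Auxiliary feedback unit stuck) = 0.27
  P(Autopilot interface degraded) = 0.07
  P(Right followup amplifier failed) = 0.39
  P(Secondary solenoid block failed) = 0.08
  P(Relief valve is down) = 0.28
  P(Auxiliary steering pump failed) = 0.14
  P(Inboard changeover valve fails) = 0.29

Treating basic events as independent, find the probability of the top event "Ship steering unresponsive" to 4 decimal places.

P(Pump set down) [OR] = 1 − (1−0.27) × (1−0.32) × (1−0.25) = 0.627700
P(Starboard system down) [AND] = 0.27 × 0.07 = 0.018900
P(Followup chain fails) [AND] = 0.39 × 0.08 = 0.031200
P(Port system unavailable) [AND] = 0.28 × 0.14 × 0.29 = 0.011368
P(Rudder loop inoperative) [OR] = 1 − (1−0.031200) × (1−0.011368) = 0.042213
P(Ship steering unresponsive) [AND] = 0.627700 × 0.018900 × 0.042213 = 0.000501
Rounded to 4 decimal places: P(Ship steering unresponsive) ≈ 0.0005.

0.0005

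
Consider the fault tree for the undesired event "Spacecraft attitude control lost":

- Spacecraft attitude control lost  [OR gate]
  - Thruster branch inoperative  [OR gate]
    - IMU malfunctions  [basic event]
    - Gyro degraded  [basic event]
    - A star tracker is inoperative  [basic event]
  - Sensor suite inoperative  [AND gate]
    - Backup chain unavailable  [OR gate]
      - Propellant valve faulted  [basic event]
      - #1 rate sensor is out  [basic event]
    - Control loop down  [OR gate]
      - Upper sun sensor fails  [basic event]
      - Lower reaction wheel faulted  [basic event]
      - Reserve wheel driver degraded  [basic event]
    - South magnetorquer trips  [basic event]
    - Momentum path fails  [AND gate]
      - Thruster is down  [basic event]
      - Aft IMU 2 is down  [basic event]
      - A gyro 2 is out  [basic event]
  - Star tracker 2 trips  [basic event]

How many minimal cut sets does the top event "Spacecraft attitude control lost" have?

Thruster branch inoperative [OR]: union of children's cut sets → 3 cut set(s).
Backup chain unavailable [OR]: union of children's cut sets → 2 cut set(s).
Control loop down [OR]: union of children's cut sets → 3 cut set(s).
Momentum path fails [AND]: one cut set from each child combined → 1 × 1 × 1 = 1 cut set(s).
Sensor suite inoperative [AND]: one cut set from each child combined → 2 × 3 × 1 × 1 = 6 cut set(s).
Spacecraft attitude control lost [OR]: union of children's cut sets → 10 cut set(s).
Minimal cut sets: {IMU malfunctions}; {Gyro degraded}; {A star tracker is inoperative}; {A gyro 2 is out, Aft IMU 2 is down, Propellant valve faulted, South magnetorquer trips, Thruster is down, Upper sun sensor fails}; {A gyro 2 is out, Aft IMU 2 is down, Lower reaction wheel faulted, Propellant valve faulted, South magnetorquer trips, Thruster is down}; {A gyro 2 is out, Aft IMU 2 is down, Propellant valve faulted, Reserve wheel driver degraded, South magnetorquer trips, Thruster is down}; {#1 rate sensor is out, A gyro 2 is out, Aft IMU 2 is down, South magnetorquer trips, Thruster is down, Upper sun sensor fails}; {#1 rate sensor is out, A gyro 2 is out, Aft IMU 2 is down, Lower reaction wheel faulted, South magnetorquer trips, Thruster is down}; {#1 rate sensor is out, A gyro 2 is out, Aft IMU 2 is down, Reserve wheel driver degraded, South magnetorquer trips, Thruster is down}; {Star tracker 2 trips}.

10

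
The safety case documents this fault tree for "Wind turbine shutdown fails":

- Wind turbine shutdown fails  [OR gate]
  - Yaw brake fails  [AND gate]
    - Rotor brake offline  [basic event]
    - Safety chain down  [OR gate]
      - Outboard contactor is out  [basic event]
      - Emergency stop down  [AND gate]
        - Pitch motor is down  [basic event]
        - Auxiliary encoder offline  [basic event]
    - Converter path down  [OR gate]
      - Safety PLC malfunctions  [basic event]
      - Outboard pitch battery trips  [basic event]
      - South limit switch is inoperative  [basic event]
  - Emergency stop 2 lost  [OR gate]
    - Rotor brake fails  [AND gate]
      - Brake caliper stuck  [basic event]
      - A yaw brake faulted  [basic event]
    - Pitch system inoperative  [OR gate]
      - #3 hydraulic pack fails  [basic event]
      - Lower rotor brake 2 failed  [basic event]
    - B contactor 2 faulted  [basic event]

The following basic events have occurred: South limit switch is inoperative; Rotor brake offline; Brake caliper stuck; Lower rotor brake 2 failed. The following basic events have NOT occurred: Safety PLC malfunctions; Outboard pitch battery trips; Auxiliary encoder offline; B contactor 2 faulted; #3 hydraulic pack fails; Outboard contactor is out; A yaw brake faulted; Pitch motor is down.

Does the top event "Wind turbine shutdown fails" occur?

Emergency stop down [AND]: Pitch motor is down=not, Auxiliary encoder offline=not → not all inputs occur → does not occur.
Safety chain down [OR]: Outboard contactor is out=not, Emergency stop down=not → no input occurs → does not occur.
Converter path down [OR]: Safety PLC malfunctions=not, Outboard pitch battery trips=not, South limit switch is inoperative=occurs → at least one input occurs → occurs.
Yaw brake fails [AND]: Rotor brake offline=occurs, Safety chain down=not, Converter path down=occurs → not all inputs occur → does not occur.
Rotor brake fails [AND]: Brake caliper stuck=occurs, A yaw brake faulted=not → not all inputs occur → does not occur.
Pitch system inoperative [OR]: #3 hydraulic pack fails=not, Lower rotor brake 2 failed=occurs → at least one input occurs → occurs.
Emergency stop 2 lost [OR]: Rotor brake fails=not, Pitch system inoperative=occurs, B contactor 2 faulted=not → at least one input occurs → occurs.
Wind turbine shutdown fails [OR]: Yaw brake fails=not, Emergency stop 2 lost=occurs → at least one input occurs → occurs.

Yes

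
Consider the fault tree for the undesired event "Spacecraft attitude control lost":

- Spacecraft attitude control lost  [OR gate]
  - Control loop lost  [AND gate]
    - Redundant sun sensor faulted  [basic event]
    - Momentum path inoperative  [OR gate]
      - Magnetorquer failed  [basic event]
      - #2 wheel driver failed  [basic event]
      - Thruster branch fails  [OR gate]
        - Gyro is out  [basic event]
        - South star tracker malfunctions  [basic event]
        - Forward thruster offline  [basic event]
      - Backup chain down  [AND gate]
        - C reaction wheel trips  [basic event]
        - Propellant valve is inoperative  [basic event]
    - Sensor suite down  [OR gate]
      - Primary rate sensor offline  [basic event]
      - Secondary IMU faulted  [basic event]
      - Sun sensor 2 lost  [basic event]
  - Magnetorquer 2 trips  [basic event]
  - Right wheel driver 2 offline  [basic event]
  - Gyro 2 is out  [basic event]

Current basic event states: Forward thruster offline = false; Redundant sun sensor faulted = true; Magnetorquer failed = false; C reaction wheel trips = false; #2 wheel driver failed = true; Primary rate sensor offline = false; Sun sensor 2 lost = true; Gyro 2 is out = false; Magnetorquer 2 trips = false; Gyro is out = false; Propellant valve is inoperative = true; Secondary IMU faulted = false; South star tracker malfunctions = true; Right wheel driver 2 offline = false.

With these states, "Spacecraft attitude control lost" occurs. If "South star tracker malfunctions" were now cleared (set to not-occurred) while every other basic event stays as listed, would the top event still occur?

Yes

Counterfactual: set "South star tracker malfunctions" to not occurred.
Thruster branch fails [OR]: Gyro is out=not, South star tracker malfunctions=not, Forward thruster offline=not → no input occurs → does not occur.
Backup chain down [AND]: C reaction wheel trips=not, Propellant valve is inoperative=occurs → not all inputs occur → does not occur.
Momentum path inoperative [OR]: Magnetorquer failed=not, #2 wheel driver failed=occurs, Thruster branch fails=not, Backup chain down=not → at least one input occurs → occurs.
Sensor suite down [OR]: Primary rate sensor offline=not, Secondary IMU faulted=not, Sun sensor 2 lost=occurs → at least one input occurs → occurs.
Control loop lost [AND]: Redundant sun sensor faulted=occurs, Momentum path inoperative=occurs, Sensor suite down=occurs → all inputs occur → occurs.
Spacecraft attitude control lost [OR]: Control loop lost=occurs, Magnetorquer 2 trips=not, Right wheel driver 2 offline=not, Gyro 2 is out=not → at least one input occurs → occurs.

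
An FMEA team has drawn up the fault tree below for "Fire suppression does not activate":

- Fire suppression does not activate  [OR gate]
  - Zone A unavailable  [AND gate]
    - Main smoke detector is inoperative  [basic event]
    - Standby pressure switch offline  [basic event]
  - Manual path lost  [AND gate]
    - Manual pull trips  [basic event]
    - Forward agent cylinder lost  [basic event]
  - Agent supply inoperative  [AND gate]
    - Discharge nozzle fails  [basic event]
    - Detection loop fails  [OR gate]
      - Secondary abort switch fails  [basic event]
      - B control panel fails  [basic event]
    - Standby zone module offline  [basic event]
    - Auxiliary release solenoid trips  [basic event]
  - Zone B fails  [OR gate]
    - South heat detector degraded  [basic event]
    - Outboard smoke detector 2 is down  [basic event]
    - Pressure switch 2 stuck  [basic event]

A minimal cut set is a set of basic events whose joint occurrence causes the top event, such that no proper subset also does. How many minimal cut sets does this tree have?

7

Zone A unavailable [AND]: one cut set from each child combined → 1 × 1 = 1 cut set(s).
Manual path lost [AND]: one cut set from each child combined → 1 × 1 = 1 cut set(s).
Detection loop fails [OR]: union of children's cut sets → 2 cut set(s).
Agent supply inoperative [AND]: one cut set from each child combined → 1 × 2 × 1 × 1 = 2 cut set(s).
Zone B fails [OR]: union of children's cut sets → 3 cut set(s).
Fire suppression does not activate [OR]: union of children's cut sets → 7 cut set(s).
Minimal cut sets: {Main smoke detector is inoperative, Standby pressure switch offline}; {Forward agent cylinder lost, Manual pull trips}; {Auxiliary release solenoid trips, Discharge nozzle fails, Secondary abort switch fails, Standby zone module offline}; {Auxiliary release solenoid trips, B control panel fails, Discharge nozzle fails, Standby zone module offline}; {South heat detector degraded}; {Outboard smoke detector 2 is down}; {Pressure switch 2 stuck}.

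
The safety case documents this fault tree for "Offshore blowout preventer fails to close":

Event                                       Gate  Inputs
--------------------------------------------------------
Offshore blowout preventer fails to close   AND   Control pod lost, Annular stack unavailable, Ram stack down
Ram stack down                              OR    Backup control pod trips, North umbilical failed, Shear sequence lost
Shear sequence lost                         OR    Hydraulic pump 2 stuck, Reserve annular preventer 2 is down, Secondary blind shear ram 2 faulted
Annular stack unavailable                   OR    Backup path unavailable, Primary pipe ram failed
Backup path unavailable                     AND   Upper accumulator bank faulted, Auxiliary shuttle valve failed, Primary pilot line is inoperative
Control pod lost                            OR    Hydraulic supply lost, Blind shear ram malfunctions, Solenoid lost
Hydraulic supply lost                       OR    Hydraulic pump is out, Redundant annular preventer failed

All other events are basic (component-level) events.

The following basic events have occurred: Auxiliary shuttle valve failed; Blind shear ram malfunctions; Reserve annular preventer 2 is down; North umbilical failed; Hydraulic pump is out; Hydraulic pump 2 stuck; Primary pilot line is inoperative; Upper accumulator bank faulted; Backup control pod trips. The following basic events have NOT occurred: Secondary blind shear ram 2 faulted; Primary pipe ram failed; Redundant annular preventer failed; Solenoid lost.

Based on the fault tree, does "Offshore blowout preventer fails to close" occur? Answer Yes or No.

Yes

Hydraulic supply lost [OR]: Hydraulic pump is out=occurs, Redundant annular preventer failed=not → at least one input occurs → occurs.
Control pod lost [OR]: Hydraulic supply lost=occurs, Blind shear ram malfunctions=occurs, Solenoid lost=not → at least one input occurs → occurs.
Backup path unavailable [AND]: Upper accumulator bank faulted=occurs, Auxiliary shuttle valve failed=occurs, Primary pilot line is inoperative=occurs → all inputs occur → occurs.
Annular stack unavailable [OR]: Backup path unavailable=occurs, Primary pipe ram failed=not → at least one input occurs → occurs.
Shear sequence lost [OR]: Hydraulic pump 2 stuck=occurs, Reserve annular preventer 2 is down=occurs, Secondary blind shear ram 2 faulted=not → at least one input occurs → occurs.
Ram stack down [OR]: Backup control pod trips=occurs, North umbilical failed=occurs, Shear sequence lost=occurs → at least one input occurs → occurs.
Offshore blowout preventer fails to close [AND]: Control pod lost=occurs, Annular stack unavailable=occurs, Ram stack down=occurs → all inputs occur → occurs.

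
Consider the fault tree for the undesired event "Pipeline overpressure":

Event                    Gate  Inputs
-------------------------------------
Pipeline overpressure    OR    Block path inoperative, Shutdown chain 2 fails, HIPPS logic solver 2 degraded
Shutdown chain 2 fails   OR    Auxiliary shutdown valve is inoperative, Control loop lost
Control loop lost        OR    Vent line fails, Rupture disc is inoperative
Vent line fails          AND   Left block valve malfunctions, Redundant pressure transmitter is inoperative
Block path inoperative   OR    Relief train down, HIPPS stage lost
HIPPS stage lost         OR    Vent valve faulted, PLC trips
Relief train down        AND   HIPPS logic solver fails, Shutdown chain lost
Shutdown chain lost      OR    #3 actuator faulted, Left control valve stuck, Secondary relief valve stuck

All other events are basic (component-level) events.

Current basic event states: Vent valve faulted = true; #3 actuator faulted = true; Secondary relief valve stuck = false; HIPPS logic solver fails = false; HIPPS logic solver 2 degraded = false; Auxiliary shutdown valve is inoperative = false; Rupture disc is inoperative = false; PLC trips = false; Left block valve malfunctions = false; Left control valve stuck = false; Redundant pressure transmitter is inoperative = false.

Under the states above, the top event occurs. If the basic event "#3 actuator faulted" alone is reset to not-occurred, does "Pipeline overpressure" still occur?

Yes

Counterfactual: set "#3 actuator faulted" to not occurred.
Shutdown chain lost [OR]: #3 actuator faulted=not, Left control valve stuck=not, Secondary relief valve stuck=not → no input occurs → does not occur.
Relief train down [AND]: HIPPS logic solver fails=not, Shutdown chain lost=not → not all inputs occur → does not occur.
HIPPS stage lost [OR]: Vent valve faulted=occurs, PLC trips=not → at least one input occurs → occurs.
Block path inoperative [OR]: Relief train down=not, HIPPS stage lost=occurs → at least one input occurs → occurs.
Vent line fails [AND]: Left block valve malfunctions=not, Redundant pressure transmitter is inoperative=not → not all inputs occur → does not occur.
Control loop lost [OR]: Vent line fails=not, Rupture disc is inoperative=not → no input occurs → does not occur.
Shutdown chain 2 fails [OR]: Auxiliary shutdown valve is inoperative=not, Control loop lost=not → no input occurs → does not occur.
Pipeline overpressure [OR]: Block path inoperative=occurs, Shutdown chain 2 fails=not, HIPPS logic solver 2 degraded=not → at least one input occurs → occurs.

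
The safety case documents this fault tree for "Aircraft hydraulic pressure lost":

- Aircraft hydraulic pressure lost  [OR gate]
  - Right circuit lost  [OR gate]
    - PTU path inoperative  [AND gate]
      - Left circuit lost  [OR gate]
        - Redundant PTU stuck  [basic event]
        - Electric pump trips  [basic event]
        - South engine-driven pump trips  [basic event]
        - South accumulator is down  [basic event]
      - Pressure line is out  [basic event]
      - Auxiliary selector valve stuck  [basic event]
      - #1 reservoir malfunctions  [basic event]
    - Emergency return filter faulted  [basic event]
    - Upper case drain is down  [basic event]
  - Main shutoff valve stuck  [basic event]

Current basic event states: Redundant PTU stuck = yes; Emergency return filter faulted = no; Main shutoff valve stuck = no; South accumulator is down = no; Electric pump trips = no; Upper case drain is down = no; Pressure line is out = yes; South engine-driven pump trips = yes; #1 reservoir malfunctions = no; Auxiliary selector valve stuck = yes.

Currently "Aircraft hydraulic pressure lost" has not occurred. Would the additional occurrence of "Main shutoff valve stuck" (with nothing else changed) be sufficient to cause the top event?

Yes

Counterfactual: set "Main shutoff valve stuck" to occurred.
Left circuit lost [OR]: Redundant PTU stuck=occurs, Electric pump trips=not, South engine-driven pump trips=occurs, South accumulator is down=not → at least one input occurs → occurs.
PTU path inoperative [AND]: Left circuit lost=occurs, Pressure line is out=occurs, Auxiliary selector valve stuck=occurs, #1 reservoir malfunctions=not → not all inputs occur → does not occur.
Right circuit lost [OR]: PTU path inoperative=not, Emergency return filter faulted=not, Upper case drain is down=not → no input occurs → does not occur.
Aircraft hydraulic pressure lost [OR]: Right circuit lost=not, Main shutoff valve stuck=occurs → at least one input occurs → occurs.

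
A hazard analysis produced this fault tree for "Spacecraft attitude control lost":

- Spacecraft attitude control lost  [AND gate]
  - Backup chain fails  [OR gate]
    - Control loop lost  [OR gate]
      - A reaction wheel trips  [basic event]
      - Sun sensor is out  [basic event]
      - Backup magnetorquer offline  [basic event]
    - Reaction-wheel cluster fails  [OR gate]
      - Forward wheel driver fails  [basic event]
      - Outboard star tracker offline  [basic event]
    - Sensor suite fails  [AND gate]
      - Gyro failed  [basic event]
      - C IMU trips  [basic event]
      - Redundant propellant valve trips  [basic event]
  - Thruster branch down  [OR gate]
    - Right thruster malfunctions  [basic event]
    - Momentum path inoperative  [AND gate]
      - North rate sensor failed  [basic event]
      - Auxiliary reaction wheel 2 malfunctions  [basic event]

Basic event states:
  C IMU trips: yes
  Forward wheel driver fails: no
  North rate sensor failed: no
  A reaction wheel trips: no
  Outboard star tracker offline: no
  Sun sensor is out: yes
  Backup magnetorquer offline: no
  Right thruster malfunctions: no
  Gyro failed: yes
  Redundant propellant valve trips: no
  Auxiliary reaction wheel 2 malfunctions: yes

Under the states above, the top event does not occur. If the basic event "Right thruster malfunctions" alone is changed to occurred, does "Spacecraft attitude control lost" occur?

Yes

Counterfactual: set "Right thruster malfunctions" to occurred.
Control loop lost [OR]: A reaction wheel trips=not, Sun sensor is out=occurs, Backup magnetorquer offline=not → at least one input occurs → occurs.
Reaction-wheel cluster fails [OR]: Forward wheel driver fails=not, Outboard star tracker offline=not → no input occurs → does not occur.
Sensor suite fails [AND]: Gyro failed=occurs, C IMU trips=occurs, Redundant propellant valve trips=not → not all inputs occur → does not occur.
Backup chain fails [OR]: Control loop lost=occurs, Reaction-wheel cluster fails=not, Sensor suite fails=not → at least one input occurs → occurs.
Momentum path inoperative [AND]: North rate sensor failed=not, Auxiliary reaction wheel 2 malfunctions=occurs → not all inputs occur → does not occur.
Thruster branch down [OR]: Right thruster malfunctions=occurs, Momentum path inoperative=not → at least one input occurs → occurs.
Spacecraft attitude control lost [AND]: Backup chain fails=occurs, Thruster branch down=occurs → all inputs occur → occurs.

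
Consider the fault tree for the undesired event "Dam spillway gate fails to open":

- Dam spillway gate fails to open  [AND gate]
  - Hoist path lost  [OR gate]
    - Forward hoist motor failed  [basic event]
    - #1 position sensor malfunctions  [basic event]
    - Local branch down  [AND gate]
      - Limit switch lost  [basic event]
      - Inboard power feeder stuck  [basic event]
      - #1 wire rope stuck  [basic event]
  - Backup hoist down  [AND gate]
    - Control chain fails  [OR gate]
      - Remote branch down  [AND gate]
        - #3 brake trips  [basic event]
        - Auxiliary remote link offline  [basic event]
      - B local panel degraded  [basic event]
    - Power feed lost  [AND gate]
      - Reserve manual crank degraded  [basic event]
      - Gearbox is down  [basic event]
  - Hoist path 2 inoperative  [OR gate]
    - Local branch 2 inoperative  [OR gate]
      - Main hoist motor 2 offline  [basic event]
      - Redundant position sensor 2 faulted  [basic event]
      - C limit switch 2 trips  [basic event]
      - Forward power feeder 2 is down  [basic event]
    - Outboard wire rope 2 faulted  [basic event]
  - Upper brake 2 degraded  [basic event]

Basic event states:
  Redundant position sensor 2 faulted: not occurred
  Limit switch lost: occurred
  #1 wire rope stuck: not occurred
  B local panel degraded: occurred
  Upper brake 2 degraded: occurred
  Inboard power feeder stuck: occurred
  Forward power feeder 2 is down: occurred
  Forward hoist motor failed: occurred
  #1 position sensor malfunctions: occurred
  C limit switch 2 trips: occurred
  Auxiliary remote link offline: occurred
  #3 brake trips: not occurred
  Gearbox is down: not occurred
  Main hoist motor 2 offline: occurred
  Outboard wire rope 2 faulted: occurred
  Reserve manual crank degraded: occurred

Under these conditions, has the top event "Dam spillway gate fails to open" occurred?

Local branch down [AND]: Limit switch lost=occurs, Inboard power feeder stuck=occurs, #1 wire rope stuck=not → not all inputs occur → does not occur.
Hoist path lost [OR]: Forward hoist motor failed=occurs, #1 position sensor malfunctions=occurs, Local branch down=not → at least one input occurs → occurs.
Remote branch down [AND]: #3 brake trips=not, Auxiliary remote link offline=occurs → not all inputs occur → does not occur.
Control chain fails [OR]: Remote branch down=not, B local panel degraded=occurs → at least one input occurs → occurs.
Power feed lost [AND]: Reserve manual crank degraded=occurs, Gearbox is down=not → not all inputs occur → does not occur.
Backup hoist down [AND]: Control chain fails=occurs, Power feed lost=not → not all inputs occur → does not occur.
Local branch 2 inoperative [OR]: Main hoist motor 2 offline=occurs, Redundant position sensor 2 faulted=not, C limit switch 2 trips=occurs, Forward power feeder 2 is down=occurs → at least one input occurs → occurs.
Hoist path 2 inoperative [OR]: Local branch 2 inoperative=occurs, Outboard wire rope 2 faulted=occurs → at least one input occurs → occurs.
Dam spillway gate fails to open [AND]: Hoist path lost=occurs, Backup hoist down=not, Hoist path 2 inoperative=occurs, Upper brake 2 degraded=occurs → not all inputs occur → does not occur.

No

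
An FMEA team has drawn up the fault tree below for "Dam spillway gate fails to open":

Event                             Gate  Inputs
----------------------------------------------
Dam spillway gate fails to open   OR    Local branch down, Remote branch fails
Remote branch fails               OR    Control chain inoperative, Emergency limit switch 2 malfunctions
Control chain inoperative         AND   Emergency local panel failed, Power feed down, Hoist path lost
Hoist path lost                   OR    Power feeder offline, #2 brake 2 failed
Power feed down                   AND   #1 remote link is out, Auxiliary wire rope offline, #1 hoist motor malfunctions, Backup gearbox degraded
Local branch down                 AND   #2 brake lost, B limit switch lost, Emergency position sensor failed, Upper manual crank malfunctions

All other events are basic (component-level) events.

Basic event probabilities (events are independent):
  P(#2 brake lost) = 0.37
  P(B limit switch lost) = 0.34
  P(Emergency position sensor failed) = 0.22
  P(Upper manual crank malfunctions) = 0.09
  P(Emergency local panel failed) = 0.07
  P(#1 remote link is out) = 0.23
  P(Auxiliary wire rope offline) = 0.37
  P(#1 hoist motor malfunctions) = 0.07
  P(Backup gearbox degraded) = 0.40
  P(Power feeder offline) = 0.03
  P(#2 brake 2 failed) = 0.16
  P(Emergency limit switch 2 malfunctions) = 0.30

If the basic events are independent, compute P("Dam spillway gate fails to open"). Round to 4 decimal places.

0.3018

P(Local branch down) [AND] = 0.37 × 0.34 × 0.22 × 0.09 = 0.002491
P(Power feed down) [AND] = 0.23 × 0.37 × 0.07 × 0.40 = 0.002383
P(Hoist path lost) [OR] = 1 − (1−0.03) × (1−0.16) = 0.185200
P(Control chain inoperative) [AND] = 0.07 × 0.002383 × 0.185200 = 0.000031
P(Remote branch fails) [OR] = 1 − (1−0.000031) × (1−0.30) = 0.300022
P(Dam spillway gate fails to open) [OR] = 1 − (1−0.002491) × (1−0.300022) = 0.301766
Rounded to 4 decimal places: P(Dam spillway gate fails to open) ≈ 0.3018.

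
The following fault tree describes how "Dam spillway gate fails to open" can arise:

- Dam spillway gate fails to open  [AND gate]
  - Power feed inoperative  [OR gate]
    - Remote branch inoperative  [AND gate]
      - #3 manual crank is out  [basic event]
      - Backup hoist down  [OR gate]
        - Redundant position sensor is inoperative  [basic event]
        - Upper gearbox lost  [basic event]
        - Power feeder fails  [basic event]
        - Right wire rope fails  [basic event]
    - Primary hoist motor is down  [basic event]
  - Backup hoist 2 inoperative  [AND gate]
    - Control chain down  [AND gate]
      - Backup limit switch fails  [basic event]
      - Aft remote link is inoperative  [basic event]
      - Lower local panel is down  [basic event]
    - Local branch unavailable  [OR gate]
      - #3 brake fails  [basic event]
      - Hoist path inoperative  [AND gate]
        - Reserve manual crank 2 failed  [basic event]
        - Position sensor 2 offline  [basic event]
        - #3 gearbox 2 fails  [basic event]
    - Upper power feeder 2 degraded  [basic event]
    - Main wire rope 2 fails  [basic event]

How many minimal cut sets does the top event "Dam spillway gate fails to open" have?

Backup hoist down [OR]: union of children's cut sets → 4 cut set(s).
Remote branch inoperative [AND]: one cut set from each child combined → 1 × 4 = 4 cut set(s).
Power feed inoperative [OR]: union of children's cut sets → 5 cut set(s).
Control chain down [AND]: one cut set from each child combined → 1 × 1 × 1 = 1 cut set(s).
Hoist path inoperative [AND]: one cut set from each child combined → 1 × 1 × 1 = 1 cut set(s).
Local branch unavailable [OR]: union of children's cut sets → 2 cut set(s).
Backup hoist 2 inoperative [AND]: one cut set from each child combined → 1 × 2 × 1 × 1 = 2 cut set(s).
Dam spillway gate fails to open [AND]: one cut set from each child combined → 5 × 2 = 10 cut set(s).
Minimal cut sets: {#3 brake fails, #3 manual crank is out, Aft remote link is inoperative, Backup limit switch fails, Lower local panel is down, Main wire rope 2 fails, Redundant position sensor is inoperative, Upper power feeder 2 degraded}; {#3 gearbox 2 fails, #3 manual crank is out, Aft remote link is inoperative, Backup limit switch fails, Lower local panel is down, Main wire rope 2 fails, Position sensor 2 offline, Redundant position sensor is inoperative, Reserve manual crank 2 failed, Upper power feeder 2 degraded}; {#3 brake fails, #3 manual crank is out, Aft remote link is inoperative, Backup limit switch fails, Lower local panel is down, Main wire rope 2 fails, Upper gearbox lost, Upper power feeder 2 degraded}; {#3 gearbox 2 fails, #3 manual crank is out, Aft remote link is inoperative, Backup limit switch fails, Lower local panel is down, Main wire rope 2 fails, Position sensor 2 offline, Reserve manual crank 2 failed, Upper gearbox lost, Upper power feeder 2 degraded}; {#3 brake fails, #3 manual crank is out, Aft remote link is inoperative, Backup limit switch fails, Lower local panel is down, Main wire rope 2 fails, Power feeder fails, Upper power feeder 2 degraded}; {#3 gearbox 2 fails, #3 manual crank is out, Aft remote link is inoperative, Backup limit switch fails, Lower local panel is down, Main wire rope 2 fails, Position sensor 2 offline, Power feeder fails, Reserve manual crank 2 failed, Upper power feeder 2 degraded}; {#3 brake fails, #3 manual crank is out, Aft remote link is inoperative, Backup limit switch fails, Lower local panel is down, Main wire rope 2 fails, Right wire rope fails, Upper power feeder 2 degraded}; {#3 gearbox 2 fails, #3 manual crank is out, Aft remote link is inoperative, Backup limit switch fails, Lower local panel is down, Main wire rope 2 fails, Position sensor 2 offline, Reserve manual crank 2 failed, Right wire rope fails, Upper power feeder 2 degraded}; {#3 brake fails, Aft remote link is inoperative, Backup limit switch fails, Lower local panel is down, Main wire rope 2 fails, Primary hoist motor is down, Upper power feeder 2 degraded}; {#3 gearbox 2 fails, Aft remote link is inoperative, Backup limit switch fails, Lower local panel is down, Main wire rope 2 fails, Position sensor 2 offline, Primary hoist motor is down, Reserve manual crank 2 failed, Upper power feeder 2 degraded}.

10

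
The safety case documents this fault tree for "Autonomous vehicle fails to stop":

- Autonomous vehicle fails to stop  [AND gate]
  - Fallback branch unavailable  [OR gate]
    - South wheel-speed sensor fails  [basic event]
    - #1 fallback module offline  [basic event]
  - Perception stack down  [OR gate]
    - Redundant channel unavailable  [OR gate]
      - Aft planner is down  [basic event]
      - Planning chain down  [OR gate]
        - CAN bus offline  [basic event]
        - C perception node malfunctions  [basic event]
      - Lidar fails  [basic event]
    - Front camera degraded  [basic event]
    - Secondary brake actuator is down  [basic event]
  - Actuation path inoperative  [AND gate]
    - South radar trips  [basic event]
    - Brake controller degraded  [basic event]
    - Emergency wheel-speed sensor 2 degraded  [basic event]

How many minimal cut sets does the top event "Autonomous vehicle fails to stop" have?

Fallback branch unavailable [OR]: union of children's cut sets → 2 cut set(s).
Planning chain down [OR]: union of children's cut sets → 2 cut set(s).
Redundant channel unavailable [OR]: union of children's cut sets → 4 cut set(s).
Perception stack down [OR]: union of children's cut sets → 6 cut set(s).
Actuation path inoperative [AND]: one cut set from each child combined → 1 × 1 × 1 = 1 cut set(s).
Autonomous vehicle fails to stop [AND]: one cut set from each child combined → 2 × 6 × 1 = 12 cut set(s).

12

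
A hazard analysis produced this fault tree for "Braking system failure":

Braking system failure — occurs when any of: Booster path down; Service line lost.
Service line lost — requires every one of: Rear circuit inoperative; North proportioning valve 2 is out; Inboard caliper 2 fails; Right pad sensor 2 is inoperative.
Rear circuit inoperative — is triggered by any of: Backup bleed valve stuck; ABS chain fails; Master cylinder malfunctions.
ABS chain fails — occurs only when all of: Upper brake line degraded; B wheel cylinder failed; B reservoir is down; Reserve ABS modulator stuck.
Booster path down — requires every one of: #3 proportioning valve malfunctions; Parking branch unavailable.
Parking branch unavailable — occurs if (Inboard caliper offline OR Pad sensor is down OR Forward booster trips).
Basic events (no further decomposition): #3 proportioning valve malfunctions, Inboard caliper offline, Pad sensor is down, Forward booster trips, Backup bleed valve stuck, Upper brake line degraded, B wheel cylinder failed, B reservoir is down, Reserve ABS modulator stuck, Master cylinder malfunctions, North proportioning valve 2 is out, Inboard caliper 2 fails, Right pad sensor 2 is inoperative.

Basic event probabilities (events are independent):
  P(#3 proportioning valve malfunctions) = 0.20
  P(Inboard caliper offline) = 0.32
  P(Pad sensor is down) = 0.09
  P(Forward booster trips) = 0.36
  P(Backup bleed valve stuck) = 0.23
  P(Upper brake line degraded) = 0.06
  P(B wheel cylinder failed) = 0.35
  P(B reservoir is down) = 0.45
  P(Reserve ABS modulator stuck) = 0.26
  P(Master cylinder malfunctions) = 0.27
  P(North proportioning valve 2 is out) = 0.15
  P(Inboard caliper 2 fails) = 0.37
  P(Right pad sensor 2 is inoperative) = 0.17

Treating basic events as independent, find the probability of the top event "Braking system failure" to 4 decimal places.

P(Parking branch unavailable) [OR] = 1 − (1−0.32) × (1−0.09) × (1−0.36) = 0.603968
P(Booster path down) [AND] = 0.20 × 0.603968 = 0.120794
P(ABS chain fails) [AND] = 0.06 × 0.35 × 0.45 × 0.26 = 0.002457
P(Rear circuit inoperative) [OR] = 1 − (1−0.23) × (1−0.002457) × (1−0.27) = 0.439281
P(Service line lost) [AND] = 0.439281 × 0.15 × 0.37 × 0.17 = 0.004145
P(Braking system failure) [OR] = 1 − (1−0.120794) × (1−0.004145) = 0.124438
Rounded to 4 decimal places: P(Braking system failure) ≈ 0.1244.

0.1244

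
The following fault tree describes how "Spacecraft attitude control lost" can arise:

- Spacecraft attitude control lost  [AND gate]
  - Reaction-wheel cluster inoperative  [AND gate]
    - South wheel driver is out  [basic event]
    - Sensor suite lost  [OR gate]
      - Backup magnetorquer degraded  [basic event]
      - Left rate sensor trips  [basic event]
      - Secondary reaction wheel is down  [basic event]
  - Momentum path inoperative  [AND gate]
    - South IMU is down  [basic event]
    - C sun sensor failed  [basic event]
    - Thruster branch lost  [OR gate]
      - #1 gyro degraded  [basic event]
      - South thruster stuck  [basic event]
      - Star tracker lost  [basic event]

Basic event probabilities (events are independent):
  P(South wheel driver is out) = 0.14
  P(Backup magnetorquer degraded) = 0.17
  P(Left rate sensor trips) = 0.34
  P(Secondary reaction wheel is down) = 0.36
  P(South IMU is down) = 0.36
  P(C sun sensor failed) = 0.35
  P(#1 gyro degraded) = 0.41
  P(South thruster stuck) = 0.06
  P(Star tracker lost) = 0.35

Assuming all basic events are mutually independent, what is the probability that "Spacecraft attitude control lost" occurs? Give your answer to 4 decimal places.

P(Sensor suite lost) [OR] = 1 − (1−0.17) × (1−0.34) × (1−0.36) = 0.649408
P(Reaction-wheel cluster inoperative) [AND] = 0.14 × 0.649408 = 0.090917
P(Thruster branch lost) [OR] = 1 − (1−0.41) × (1−0.06) × (1−0.35) = 0.639510
P(Momentum path inoperative) [AND] = 0.36 × 0.35 × 0.639510 = 0.080578
P(Spacecraft attitude control lost) [AND] = 0.090917 × 0.080578 = 0.007326
Rounded to 4 decimal places: P(Spacecraft attitude control lost) ≈ 0.0073.

0.0073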